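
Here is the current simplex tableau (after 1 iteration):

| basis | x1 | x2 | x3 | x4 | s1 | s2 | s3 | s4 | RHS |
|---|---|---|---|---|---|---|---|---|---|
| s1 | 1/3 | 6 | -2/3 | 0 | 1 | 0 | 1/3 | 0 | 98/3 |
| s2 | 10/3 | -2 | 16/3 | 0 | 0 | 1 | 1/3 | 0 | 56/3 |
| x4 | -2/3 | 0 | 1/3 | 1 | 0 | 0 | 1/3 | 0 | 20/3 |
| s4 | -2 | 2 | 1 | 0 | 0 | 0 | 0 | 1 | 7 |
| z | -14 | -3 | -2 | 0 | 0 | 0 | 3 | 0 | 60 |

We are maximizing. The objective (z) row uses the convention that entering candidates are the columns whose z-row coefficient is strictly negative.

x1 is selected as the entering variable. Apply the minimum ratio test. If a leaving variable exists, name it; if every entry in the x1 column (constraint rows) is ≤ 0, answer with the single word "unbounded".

s2

Ratios: row 1 (s1): (98/3)/(1/3) = 98; row 2 (s2): (56/3)/(10/3) = 28/5; row 3 (x4): entry -2/3 ≤ 0, skip; row 4 (s4): entry -2 ≤ 0, skip.
Minimum ratio is in the s2 row, so s2 leaves.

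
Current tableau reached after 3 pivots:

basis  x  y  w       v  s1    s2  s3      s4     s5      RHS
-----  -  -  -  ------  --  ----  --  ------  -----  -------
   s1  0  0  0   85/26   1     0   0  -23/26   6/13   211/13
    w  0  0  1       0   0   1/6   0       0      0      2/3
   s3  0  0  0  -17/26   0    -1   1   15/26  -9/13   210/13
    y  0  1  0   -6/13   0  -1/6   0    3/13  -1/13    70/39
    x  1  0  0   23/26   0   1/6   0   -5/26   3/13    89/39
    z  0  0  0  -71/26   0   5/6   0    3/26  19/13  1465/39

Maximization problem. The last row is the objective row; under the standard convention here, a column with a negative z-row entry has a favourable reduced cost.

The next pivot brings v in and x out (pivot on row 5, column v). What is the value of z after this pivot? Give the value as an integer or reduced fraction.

1026/23

Minimum ratio for v: (89/39)/(23/26) = 178/69.
z changes by −(z-row coeff of v)·ratio = −(-71/26)·(178/69) = 6319/897.
New z = 1465/39 + (6319/897) = 1026/23.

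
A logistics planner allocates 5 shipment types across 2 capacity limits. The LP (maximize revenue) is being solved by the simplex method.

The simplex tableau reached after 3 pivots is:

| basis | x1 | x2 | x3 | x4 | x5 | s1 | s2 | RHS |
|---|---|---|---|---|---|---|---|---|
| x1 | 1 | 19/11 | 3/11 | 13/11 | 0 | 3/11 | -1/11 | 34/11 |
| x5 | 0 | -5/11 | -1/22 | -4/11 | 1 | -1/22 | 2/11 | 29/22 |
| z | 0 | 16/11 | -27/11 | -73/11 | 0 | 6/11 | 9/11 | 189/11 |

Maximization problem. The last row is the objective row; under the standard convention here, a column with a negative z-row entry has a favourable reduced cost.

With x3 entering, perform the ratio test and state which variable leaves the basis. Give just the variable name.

x1

Ratios: row 1 (x1): (34/11)/(3/11) = 34/3; row 2 (x5): entry -1/22 ≤ 0, skip.
Minimum ratio 34/3 is in the x1 row, so x1 leaves.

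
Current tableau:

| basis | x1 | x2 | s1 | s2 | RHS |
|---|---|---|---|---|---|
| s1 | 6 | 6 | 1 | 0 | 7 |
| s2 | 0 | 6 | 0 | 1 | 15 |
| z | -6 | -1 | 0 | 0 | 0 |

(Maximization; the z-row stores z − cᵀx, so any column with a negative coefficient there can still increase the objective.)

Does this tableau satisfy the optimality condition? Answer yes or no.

no

Column x1 has objective-row coefficient -6, which is negative; an improving pivot exists, so not yet optimal.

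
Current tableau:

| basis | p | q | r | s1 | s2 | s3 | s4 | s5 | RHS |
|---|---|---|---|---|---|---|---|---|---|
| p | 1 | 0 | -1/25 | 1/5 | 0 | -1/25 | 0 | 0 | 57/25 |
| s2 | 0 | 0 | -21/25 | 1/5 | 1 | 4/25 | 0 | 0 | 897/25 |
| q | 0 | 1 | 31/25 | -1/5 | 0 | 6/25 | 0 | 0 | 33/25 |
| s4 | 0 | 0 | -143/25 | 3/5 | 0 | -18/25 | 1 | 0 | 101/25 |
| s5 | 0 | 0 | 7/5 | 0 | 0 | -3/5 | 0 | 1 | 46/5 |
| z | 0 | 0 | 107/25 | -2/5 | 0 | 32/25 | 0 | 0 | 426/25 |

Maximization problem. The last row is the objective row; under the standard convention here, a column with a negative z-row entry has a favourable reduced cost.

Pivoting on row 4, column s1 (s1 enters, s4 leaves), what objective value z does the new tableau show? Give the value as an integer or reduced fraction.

296/15

Minimum ratio for s1: (101/25)/(3/5) = 101/15.
z changes by −(z-row coeff of s1)·ratio = −(-2/5)·(101/15) = 202/75.
New z = 426/25 + (202/75) = 296/15.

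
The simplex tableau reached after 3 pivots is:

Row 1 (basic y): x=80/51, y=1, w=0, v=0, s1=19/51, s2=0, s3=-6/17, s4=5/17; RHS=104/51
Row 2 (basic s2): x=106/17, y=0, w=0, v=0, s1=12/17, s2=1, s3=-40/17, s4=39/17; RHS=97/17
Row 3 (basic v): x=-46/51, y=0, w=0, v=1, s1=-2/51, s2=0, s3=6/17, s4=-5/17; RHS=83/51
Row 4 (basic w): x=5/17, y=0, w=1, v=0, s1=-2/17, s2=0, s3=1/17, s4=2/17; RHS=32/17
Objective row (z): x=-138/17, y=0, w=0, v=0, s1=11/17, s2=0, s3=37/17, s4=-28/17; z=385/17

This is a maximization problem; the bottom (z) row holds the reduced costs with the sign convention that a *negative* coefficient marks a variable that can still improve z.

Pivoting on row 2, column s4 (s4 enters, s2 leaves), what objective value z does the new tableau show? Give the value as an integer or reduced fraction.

Minimum ratio for s4: (97/17)/(39/17) = 97/39.
z changes by −(z-row coeff of s4)·ratio = −(-28/17)·(97/39) = 2716/663.
New z = 385/17 + (2716/663) = 1043/39.

1043/39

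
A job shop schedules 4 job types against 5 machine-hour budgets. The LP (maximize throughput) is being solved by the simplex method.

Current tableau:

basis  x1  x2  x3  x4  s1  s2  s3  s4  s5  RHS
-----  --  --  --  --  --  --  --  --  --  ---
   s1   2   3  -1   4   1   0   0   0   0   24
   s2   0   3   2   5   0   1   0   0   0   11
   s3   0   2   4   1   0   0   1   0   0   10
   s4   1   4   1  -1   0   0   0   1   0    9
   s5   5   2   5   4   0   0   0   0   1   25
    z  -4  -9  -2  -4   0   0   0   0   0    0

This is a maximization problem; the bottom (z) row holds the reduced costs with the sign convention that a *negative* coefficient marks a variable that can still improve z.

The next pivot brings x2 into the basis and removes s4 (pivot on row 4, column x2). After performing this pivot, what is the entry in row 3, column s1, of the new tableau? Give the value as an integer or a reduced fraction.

0

Pivot element is row 4, column x2: 4.
Normalize row 4: new (row 4, s1) = 0/4 = 0.
row 3 ← row 3 − 2·(new row 4): 0 − 2·0 = 0.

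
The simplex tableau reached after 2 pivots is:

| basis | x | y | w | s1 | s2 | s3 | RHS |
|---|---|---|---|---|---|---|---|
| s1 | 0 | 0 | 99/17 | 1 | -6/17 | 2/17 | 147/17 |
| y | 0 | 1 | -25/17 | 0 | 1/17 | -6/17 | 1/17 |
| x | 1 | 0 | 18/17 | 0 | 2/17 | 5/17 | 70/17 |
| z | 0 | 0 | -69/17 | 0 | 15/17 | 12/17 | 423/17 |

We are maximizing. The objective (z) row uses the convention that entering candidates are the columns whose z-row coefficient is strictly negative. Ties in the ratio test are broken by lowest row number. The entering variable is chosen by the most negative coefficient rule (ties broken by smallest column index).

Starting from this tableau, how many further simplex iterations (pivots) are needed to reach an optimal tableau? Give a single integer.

pivot: w in, s1 out → z = 340/11
No improving column remains; optimal.

1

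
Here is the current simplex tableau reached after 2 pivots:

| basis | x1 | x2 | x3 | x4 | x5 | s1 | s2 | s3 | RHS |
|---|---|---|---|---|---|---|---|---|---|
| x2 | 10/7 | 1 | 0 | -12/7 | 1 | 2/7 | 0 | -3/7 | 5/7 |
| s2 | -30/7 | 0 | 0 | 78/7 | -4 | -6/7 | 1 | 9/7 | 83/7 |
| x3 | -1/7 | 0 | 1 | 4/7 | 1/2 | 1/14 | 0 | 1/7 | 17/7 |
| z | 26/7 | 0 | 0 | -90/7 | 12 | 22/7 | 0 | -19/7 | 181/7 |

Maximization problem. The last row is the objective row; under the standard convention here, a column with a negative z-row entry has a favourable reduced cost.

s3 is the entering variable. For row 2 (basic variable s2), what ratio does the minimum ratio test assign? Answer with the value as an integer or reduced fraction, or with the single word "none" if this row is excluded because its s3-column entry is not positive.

83/9

Ratio = RHS / (s3 entry) = (83/7) / (9/7) = 83/9.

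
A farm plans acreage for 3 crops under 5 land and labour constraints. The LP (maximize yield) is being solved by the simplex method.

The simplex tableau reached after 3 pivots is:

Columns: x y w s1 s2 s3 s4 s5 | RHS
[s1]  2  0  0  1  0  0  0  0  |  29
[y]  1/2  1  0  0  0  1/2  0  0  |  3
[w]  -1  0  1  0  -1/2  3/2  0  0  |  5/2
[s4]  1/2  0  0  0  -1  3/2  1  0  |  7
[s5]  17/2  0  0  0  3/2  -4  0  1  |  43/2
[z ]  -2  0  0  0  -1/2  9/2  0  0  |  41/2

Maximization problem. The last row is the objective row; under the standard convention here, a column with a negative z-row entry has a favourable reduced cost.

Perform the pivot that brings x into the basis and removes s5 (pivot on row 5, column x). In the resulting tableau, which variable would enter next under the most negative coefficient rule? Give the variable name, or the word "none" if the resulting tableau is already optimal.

s2

Pivot element 17/2. New z-row = old z-row − (-2)·(row 5/(17/2)).
Updated z-row coefficients: x: 0, y: 0, w: 0, s1: 0, s2: -5/34, s3: 121/34, s4: 0, s5: 4/17.
The most negative is -5/34 in column s2, so s2 would enter next.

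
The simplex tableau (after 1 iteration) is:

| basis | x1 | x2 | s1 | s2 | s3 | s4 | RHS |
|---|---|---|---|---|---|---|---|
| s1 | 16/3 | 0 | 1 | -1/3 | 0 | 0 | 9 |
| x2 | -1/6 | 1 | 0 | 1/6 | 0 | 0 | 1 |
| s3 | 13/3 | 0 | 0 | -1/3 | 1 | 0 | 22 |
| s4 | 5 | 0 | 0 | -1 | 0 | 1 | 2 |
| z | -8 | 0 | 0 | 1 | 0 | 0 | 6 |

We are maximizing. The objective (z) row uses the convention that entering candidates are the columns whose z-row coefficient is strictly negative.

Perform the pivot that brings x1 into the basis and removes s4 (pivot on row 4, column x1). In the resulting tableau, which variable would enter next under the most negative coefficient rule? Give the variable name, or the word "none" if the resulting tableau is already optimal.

s2

Pivot element 5. New z-row = old z-row − (-8)·(row 4/5).
Updated z-row coefficients: x1: 0, x2: 0, s1: 0, s2: -3/5, s3: 0, s4: 8/5.
The most negative is -3/5 in column s2, so s2 would enter next.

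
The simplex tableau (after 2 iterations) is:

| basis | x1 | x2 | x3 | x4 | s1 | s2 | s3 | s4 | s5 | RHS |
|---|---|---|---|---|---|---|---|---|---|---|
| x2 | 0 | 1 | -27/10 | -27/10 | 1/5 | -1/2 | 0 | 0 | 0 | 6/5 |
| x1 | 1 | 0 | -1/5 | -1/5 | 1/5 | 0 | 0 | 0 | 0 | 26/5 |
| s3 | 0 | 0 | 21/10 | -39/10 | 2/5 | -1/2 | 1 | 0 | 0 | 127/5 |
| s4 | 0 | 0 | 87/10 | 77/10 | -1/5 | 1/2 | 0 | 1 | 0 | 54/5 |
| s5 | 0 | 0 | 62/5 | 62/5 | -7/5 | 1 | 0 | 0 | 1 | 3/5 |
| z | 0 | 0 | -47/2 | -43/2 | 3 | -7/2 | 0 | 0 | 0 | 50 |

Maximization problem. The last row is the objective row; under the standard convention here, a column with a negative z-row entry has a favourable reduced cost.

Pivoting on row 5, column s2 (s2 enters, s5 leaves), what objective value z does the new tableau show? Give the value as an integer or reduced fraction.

521/10

Minimum ratio for s2: (3/5)/1 = 3/5.
z changes by −(z-row coeff of s2)·ratio = −(-7/2)·(3/5) = 21/10.
New z = 50 + (21/10) = 521/10.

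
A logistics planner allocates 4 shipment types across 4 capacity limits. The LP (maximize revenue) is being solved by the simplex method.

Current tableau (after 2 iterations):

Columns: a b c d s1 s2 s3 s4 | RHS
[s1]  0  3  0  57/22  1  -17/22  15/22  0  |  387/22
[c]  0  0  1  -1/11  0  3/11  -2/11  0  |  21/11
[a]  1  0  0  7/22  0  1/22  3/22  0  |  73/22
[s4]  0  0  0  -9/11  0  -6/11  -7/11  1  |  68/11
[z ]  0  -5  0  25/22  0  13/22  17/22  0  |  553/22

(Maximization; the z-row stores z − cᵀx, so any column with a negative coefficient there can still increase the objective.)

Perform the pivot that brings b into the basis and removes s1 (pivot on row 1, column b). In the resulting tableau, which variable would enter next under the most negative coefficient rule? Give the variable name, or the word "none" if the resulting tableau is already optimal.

s2

Pivot element 3. New z-row = old z-row − (-5)·(row 1/3).
Updated z-row coefficients: a: 0, b: 0, c: 0, d: 60/11, s1: 5/3, s2: -23/33, s3: 21/11, s4: 0.
The most negative is -23/33 in column s2, so s2 would enter next.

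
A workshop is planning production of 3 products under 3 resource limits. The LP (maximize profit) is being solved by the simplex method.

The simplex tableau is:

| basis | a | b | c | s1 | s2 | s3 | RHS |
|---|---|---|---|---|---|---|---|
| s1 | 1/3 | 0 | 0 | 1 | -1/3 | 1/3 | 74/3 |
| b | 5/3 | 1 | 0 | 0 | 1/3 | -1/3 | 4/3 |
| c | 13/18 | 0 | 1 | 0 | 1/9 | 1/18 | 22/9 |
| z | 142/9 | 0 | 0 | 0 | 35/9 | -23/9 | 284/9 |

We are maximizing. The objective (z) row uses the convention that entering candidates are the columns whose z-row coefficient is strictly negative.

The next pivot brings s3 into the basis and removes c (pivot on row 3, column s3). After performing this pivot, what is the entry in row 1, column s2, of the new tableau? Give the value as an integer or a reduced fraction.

-1

Pivot element is row 3, column s3: 1/18.
Normalize row 3: new (row 3, s2) = (1/9)/(1/18) = 2.
row 1 ← row 1 − (1/3)·(new row 3): -1/3 − (1/3)·2 = -1.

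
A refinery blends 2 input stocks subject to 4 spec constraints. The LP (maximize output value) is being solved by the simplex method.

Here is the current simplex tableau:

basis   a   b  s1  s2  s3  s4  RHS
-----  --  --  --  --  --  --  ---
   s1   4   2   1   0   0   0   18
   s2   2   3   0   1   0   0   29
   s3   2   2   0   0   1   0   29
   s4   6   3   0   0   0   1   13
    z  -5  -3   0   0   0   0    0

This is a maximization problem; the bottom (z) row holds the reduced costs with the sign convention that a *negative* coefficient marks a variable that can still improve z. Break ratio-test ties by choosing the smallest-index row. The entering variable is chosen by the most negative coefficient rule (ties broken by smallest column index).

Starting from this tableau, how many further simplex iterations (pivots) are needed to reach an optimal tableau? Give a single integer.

2

pivot: a in, s4 out → z = 65/6
pivot: b in, a out → z = 13
No improving column remains; optimal.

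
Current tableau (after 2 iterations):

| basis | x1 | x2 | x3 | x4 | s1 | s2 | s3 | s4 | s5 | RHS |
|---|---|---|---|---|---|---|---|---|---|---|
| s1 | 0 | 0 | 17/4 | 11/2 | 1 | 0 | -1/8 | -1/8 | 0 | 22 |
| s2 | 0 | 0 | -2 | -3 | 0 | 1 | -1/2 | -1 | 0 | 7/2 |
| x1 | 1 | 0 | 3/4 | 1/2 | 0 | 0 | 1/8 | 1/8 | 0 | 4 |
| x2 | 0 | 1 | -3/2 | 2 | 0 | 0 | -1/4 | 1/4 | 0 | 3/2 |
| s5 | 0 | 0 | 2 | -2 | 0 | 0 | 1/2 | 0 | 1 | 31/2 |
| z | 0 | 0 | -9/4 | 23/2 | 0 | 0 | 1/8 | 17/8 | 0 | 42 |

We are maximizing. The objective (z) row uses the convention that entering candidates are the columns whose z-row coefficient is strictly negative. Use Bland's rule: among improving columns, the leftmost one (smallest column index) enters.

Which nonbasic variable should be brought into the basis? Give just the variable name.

Objective-row coefficients: x1: 0, x2: 0, x3: -9/4, x4: 23/2, s1: 0, s2: 0, s3: 1/8, s4: 17/8, s5: 0.
Improving columns: x3. Bland's rule picks the smallest column index → x3.

x3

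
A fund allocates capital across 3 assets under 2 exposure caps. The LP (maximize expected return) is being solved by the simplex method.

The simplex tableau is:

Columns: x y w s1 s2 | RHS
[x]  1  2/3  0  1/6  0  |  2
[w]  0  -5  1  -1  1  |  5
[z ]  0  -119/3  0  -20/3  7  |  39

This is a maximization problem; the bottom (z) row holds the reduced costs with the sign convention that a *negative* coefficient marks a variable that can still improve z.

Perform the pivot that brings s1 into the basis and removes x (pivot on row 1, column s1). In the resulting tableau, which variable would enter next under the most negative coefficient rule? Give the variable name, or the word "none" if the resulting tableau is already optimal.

Pivot element 1/6. New z-row = old z-row − (-20/3)·(row 1/(1/6)).
Updated z-row coefficients: x: 40, y: -13, w: 0, s1: 0, s2: 7.
The most negative is -13 in column y, so y would enter next.

y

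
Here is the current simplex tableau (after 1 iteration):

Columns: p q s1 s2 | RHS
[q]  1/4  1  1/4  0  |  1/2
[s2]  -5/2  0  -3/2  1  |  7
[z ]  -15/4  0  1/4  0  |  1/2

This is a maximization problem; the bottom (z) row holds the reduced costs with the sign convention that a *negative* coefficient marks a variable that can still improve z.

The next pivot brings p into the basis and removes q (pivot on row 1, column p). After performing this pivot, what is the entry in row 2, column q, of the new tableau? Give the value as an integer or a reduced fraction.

10

Pivot element is row 1, column p: 1/4.
Normalize row 1: new (row 1, q) = 1/(1/4) = 4.
row 2 ← row 2 − (-5/2)·(new row 1): 0 − (-5/2)·4 = 10.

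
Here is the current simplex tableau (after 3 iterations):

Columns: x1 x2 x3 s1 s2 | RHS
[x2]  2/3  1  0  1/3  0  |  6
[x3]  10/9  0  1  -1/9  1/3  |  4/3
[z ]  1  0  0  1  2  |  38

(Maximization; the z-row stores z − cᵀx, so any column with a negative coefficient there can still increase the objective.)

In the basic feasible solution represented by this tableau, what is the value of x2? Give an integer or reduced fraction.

6

x2 is basic (row 1); its value is the RHS of that row: 6.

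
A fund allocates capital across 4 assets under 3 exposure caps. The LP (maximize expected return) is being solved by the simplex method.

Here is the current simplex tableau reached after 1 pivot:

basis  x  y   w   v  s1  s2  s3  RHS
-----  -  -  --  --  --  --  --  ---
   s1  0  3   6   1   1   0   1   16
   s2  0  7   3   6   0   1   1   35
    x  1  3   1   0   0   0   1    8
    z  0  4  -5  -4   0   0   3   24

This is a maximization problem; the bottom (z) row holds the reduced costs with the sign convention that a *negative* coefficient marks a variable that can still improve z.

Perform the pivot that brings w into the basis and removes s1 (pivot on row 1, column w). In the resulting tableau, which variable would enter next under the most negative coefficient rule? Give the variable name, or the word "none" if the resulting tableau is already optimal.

v

Pivot element 6. New z-row = old z-row − (-5)·(row 1/6).
Updated z-row coefficients: x: 0, y: 13/2, w: 0, v: -19/6, s1: 5/6, s2: 0, s3: 23/6.
The most negative is -19/6 in column v, so v would enter next.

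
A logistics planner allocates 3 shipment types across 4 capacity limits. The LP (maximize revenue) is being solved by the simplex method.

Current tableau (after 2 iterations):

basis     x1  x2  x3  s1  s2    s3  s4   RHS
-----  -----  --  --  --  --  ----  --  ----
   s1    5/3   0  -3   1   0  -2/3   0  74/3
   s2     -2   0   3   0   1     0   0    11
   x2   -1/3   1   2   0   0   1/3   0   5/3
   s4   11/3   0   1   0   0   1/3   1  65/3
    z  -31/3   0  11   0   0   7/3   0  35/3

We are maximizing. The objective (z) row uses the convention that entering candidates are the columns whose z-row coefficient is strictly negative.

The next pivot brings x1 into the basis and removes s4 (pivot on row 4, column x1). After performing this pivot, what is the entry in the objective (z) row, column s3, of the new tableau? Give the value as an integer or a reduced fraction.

Pivot element is row 4, column x1: 11/3.
Normalize row 4: new (row 4, s3) = (1/3)/(11/3) = 1/11.
z-row ← z-row − (-31/3)·(new row 4): 7/3 − (-31/3)·(1/11) = 36/11.

36/11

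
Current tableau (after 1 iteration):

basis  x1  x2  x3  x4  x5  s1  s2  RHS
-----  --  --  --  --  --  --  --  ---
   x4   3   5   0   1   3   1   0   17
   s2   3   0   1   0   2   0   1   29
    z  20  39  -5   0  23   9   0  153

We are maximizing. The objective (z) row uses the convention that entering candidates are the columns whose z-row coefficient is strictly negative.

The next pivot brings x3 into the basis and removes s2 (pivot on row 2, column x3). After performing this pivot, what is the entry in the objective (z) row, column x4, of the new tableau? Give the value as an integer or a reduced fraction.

Pivot element is row 2, column x3: 1.
Normalize row 2: new (row 2, x4) = 0/1 = 0.
z-row ← z-row − (-5)·(new row 2): 0 − (-5)·0 = 0.

0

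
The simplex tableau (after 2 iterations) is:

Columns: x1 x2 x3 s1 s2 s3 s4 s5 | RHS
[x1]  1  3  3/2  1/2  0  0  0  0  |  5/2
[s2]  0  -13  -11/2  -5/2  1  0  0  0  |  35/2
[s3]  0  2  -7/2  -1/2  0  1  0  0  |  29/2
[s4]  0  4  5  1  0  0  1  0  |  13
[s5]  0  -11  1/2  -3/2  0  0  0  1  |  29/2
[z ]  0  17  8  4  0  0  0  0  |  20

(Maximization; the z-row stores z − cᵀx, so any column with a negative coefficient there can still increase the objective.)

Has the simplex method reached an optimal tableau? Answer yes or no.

yes

No objective-row coefficient is strictly negative, so no entering variable exists; the tableau is optimal.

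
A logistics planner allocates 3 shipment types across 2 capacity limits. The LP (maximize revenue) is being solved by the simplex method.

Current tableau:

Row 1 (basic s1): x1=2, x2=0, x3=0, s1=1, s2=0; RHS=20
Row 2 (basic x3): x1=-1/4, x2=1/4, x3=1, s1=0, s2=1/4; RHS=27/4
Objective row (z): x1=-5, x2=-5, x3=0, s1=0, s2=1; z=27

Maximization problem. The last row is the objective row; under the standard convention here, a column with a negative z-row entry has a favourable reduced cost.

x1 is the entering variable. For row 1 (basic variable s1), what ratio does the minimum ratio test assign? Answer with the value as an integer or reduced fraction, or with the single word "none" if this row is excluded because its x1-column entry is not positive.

Ratio = RHS / (x1 entry) = 20 / 2 = 10.

10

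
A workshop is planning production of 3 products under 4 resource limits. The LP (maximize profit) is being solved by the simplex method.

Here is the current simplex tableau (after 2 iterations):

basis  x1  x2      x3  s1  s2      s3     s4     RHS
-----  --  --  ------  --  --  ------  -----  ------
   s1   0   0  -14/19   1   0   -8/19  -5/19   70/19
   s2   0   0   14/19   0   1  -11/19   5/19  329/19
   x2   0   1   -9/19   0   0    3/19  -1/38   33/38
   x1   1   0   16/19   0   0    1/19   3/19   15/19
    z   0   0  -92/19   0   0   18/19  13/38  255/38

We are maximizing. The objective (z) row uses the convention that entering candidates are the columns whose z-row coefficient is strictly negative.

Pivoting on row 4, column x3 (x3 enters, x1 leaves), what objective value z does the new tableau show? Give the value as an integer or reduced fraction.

Minimum ratio for x3: (15/19)/(16/19) = 15/16.
z changes by −(z-row coeff of x3)·ratio = −(-92/19)·(15/16) = 345/76.
New z = 255/38 + (345/76) = 45/4.

45/4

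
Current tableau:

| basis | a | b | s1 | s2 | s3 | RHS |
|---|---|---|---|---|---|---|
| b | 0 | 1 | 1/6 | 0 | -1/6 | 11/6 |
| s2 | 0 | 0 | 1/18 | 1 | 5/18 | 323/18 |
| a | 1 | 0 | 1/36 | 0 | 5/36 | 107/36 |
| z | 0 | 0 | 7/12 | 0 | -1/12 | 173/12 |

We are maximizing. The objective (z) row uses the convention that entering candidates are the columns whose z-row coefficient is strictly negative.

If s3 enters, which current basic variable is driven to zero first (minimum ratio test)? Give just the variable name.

Ratios: row 1 (b): entry -1/6 ≤ 0, skip; row 2 (s2): (323/18)/(5/18) = 323/5; row 3 (a): (107/36)/(5/36) = 107/5.
Minimum ratio 107/5 is in the a row, so a leaves.

a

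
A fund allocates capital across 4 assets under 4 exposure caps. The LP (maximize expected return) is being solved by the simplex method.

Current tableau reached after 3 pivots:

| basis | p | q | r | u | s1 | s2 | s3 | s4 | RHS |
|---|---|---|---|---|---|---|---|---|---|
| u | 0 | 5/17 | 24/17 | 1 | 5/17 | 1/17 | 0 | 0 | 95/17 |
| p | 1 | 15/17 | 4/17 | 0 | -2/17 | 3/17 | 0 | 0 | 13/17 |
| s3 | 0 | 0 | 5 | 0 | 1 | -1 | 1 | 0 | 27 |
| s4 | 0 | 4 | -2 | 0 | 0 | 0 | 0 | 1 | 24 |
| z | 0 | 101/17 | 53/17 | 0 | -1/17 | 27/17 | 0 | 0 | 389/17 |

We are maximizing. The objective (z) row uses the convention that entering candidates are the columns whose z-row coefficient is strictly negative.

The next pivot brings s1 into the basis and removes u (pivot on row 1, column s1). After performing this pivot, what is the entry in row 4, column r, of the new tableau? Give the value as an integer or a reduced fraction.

-2

Pivot element is row 1, column s1: 5/17.
Normalize row 1: new (row 1, r) = (24/17)/(5/17) = 24/5.
row 4 ← row 4 − 0·(new row 1): -2 − 0·(24/5) = -2.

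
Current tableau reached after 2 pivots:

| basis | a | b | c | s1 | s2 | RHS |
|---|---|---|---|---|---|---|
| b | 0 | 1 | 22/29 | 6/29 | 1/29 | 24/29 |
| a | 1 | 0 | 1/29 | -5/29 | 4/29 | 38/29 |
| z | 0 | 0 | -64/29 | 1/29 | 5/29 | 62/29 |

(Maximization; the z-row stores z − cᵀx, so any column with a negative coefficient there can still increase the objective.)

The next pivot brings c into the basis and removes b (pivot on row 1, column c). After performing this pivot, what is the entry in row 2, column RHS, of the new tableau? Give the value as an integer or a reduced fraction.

Pivot element is row 1, column c: 22/29.
Normalize row 1: new (row 1, RHS) = (24/29)/(22/29) = 12/11.
row 2 ← row 2 − (1/29)·(new row 1): 38/29 − (1/29)·(12/11) = 14/11.

14/11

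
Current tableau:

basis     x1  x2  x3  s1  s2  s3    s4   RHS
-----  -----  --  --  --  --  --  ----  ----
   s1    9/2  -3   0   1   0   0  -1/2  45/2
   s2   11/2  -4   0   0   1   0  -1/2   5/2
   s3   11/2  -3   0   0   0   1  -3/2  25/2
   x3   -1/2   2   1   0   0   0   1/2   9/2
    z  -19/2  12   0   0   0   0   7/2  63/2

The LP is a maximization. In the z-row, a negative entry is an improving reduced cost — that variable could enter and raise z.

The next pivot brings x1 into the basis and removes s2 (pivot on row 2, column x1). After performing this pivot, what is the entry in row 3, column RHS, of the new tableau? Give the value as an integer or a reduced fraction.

10

Pivot element is row 2, column x1: 11/2.
Normalize row 2: new (row 2, RHS) = (5/2)/(11/2) = 5/11.
row 3 ← row 3 − (11/2)·(new row 2): 25/2 − (11/2)·(5/11) = 10.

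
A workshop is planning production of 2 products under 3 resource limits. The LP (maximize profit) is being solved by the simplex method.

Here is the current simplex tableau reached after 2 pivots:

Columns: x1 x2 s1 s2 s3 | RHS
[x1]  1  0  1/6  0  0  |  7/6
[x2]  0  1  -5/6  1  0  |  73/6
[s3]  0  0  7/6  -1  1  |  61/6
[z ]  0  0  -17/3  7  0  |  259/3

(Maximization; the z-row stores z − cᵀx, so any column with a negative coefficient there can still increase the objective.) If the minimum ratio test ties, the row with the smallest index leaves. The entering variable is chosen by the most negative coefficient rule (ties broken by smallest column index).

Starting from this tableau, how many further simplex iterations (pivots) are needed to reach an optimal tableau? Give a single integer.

pivot: s1 in, x1 out → z = 126
No improving column remains; optimal.

1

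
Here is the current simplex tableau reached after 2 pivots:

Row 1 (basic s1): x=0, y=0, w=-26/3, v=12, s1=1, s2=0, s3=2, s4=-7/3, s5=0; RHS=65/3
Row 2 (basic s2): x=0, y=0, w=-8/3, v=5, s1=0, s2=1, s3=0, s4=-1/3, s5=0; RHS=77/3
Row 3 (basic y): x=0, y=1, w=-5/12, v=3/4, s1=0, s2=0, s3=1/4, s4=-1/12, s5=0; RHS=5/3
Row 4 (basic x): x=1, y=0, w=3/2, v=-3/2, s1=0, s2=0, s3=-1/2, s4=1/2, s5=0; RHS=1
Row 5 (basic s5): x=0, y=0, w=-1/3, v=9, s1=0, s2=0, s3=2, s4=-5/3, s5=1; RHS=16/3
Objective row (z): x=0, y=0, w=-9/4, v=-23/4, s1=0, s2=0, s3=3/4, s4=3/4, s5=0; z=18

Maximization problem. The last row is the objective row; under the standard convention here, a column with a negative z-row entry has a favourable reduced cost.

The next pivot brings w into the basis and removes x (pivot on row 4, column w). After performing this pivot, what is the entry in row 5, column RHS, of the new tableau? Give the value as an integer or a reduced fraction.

50/9

Pivot element is row 4, column w: 3/2.
Normalize row 4: new (row 4, RHS) = 1/(3/2) = 2/3.
row 5 ← row 5 − (-1/3)·(new row 4): 16/3 − (-1/3)·(2/3) = 50/9.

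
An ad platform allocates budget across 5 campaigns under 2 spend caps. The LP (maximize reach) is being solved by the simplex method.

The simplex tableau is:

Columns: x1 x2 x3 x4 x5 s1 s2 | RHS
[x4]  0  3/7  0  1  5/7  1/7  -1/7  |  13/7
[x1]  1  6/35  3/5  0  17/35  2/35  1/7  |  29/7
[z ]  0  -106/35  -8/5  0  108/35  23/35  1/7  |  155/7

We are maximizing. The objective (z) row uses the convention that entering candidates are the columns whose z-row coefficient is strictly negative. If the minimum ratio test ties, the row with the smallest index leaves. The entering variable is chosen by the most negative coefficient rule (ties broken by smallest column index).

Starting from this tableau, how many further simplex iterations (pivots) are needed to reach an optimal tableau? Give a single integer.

pivot: x2 in, x4 out → z = 529/15
pivot: x3 in, x1 out → z = 133/3
pivot: s2 in, x3 out → z = 50
No improving column remains; optimal.

3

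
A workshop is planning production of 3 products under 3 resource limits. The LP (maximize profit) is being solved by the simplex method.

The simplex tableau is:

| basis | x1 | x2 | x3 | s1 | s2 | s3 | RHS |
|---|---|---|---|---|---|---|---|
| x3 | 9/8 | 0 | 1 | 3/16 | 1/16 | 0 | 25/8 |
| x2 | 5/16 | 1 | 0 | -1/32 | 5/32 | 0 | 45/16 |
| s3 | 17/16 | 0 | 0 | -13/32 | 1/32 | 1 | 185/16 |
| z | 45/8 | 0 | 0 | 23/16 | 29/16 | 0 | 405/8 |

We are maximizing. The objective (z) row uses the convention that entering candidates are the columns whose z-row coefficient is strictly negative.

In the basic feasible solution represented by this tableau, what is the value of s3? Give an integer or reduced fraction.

s3 is basic (row 3); its value is the RHS of that row: 185/16.

185/16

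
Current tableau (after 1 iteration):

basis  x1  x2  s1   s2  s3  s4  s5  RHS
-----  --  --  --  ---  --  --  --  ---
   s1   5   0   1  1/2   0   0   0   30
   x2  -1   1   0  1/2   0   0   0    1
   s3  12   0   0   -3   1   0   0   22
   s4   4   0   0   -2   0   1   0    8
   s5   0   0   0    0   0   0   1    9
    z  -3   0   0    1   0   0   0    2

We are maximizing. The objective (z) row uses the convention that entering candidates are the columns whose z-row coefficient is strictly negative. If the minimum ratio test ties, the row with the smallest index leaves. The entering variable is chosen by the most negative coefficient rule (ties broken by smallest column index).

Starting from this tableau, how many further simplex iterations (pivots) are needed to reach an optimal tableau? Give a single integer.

1

pivot: x1 in, s3 out → z = 15/2
No improving column remains; optimal.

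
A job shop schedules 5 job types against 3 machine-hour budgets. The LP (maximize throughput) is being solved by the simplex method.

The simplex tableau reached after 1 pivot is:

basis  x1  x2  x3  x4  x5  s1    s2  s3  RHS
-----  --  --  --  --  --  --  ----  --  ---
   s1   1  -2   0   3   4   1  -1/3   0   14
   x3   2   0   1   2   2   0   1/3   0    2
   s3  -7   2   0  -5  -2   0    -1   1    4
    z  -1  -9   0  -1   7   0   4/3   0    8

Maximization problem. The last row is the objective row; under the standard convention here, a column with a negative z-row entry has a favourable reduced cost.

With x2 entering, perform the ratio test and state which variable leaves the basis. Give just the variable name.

Ratios: row 1 (s1): entry -2 ≤ 0, skip; row 2 (x3): entry 0 ≤ 0, skip; row 3 (s3): 4/2 = 2.
Minimum ratio 2 is in the s3 row, so s3 leaves.

s3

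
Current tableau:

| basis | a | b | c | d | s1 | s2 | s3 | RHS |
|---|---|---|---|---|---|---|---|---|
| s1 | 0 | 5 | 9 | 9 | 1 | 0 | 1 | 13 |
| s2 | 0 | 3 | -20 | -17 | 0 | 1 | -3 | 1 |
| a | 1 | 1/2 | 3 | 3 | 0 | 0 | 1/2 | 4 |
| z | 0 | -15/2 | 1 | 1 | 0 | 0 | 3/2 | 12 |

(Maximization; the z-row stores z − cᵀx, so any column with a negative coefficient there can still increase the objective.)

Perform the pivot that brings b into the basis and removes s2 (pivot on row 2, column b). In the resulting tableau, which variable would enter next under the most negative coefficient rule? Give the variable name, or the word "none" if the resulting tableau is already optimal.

Pivot element 3. New z-row = old z-row − (-15/2)·(row 2/3).
Updated z-row coefficients: a: 0, b: 0, c: -49, d: -83/2, s1: 0, s2: 5/2, s3: -6.
The most negative is -49 in column c, so c would enter next.

c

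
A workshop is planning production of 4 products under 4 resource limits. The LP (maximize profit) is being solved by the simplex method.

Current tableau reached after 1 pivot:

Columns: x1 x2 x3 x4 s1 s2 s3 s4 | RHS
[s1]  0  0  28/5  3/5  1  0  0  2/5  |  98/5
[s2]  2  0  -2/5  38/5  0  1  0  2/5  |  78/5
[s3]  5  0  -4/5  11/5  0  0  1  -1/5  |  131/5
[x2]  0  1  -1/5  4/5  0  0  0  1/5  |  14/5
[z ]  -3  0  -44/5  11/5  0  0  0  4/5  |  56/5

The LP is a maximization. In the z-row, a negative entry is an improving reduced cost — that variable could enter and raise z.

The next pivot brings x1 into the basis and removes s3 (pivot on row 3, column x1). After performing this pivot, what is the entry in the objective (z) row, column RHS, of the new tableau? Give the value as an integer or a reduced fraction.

Pivot element is row 3, column x1: 5.
Normalize row 3: new (row 3, RHS) = (131/5)/5 = 131/25.
z-row ← z-row − (-3)·(new row 3): 56/5 − (-3)·(131/25) = 673/25.

673/25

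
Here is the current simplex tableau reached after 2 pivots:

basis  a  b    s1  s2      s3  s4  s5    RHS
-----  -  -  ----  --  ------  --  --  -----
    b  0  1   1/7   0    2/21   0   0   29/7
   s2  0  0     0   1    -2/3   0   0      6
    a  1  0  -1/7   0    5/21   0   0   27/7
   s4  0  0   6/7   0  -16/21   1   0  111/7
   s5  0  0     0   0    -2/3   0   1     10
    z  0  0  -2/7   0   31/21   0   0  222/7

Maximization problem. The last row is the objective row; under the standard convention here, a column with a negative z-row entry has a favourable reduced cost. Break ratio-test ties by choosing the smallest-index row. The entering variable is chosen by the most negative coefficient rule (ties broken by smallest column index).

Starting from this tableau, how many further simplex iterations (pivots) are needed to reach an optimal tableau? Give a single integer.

1

pivot: s1 in, s4 out → z = 37
No improving column remains; optimal.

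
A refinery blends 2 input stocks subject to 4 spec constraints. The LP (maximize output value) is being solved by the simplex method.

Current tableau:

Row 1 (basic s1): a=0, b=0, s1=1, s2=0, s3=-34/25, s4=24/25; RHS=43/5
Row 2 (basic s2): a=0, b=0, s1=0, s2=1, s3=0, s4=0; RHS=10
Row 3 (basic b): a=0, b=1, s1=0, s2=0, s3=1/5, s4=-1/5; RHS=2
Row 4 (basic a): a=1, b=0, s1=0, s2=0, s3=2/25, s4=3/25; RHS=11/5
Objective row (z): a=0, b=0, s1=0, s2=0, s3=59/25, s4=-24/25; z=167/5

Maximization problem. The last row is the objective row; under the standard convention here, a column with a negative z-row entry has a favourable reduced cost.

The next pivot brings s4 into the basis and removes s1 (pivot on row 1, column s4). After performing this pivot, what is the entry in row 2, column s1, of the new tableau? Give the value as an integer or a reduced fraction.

Pivot element is row 1, column s4: 24/25.
Normalize row 1: new (row 1, s1) = 1/(24/25) = 25/24.
row 2 ← row 2 − 0·(new row 1): 0 − 0·(25/24) = 0.

0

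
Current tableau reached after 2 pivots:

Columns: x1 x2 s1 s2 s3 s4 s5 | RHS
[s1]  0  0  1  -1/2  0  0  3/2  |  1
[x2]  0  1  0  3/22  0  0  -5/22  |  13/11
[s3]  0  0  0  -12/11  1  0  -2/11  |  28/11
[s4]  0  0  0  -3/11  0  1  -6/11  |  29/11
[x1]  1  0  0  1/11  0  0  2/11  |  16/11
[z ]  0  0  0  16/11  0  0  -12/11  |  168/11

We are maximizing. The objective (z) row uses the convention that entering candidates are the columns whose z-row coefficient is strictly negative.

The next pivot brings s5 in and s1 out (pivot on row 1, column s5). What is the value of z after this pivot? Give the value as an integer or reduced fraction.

Minimum ratio for s5: 1/(3/2) = 2/3.
z changes by −(z-row coeff of s5)·ratio = −(-12/11)·(2/3) = 8/11.
New z = 168/11 + (8/11) = 16.

16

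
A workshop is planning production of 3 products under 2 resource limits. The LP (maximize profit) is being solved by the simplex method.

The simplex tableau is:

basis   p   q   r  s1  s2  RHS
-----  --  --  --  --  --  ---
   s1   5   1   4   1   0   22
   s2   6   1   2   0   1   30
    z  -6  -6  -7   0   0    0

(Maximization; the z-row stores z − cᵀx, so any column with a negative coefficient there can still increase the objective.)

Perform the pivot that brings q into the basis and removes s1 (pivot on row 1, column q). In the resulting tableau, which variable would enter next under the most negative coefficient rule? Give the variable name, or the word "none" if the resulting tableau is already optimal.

none

Pivot element 1. New z-row = old z-row − (-6)·(row 1/1).
Updated z-row coefficients: p: 24, q: 0, r: 17, s1: 6, s2: 0.
No coefficient is strictly negative; the tableau after this pivot is optimal.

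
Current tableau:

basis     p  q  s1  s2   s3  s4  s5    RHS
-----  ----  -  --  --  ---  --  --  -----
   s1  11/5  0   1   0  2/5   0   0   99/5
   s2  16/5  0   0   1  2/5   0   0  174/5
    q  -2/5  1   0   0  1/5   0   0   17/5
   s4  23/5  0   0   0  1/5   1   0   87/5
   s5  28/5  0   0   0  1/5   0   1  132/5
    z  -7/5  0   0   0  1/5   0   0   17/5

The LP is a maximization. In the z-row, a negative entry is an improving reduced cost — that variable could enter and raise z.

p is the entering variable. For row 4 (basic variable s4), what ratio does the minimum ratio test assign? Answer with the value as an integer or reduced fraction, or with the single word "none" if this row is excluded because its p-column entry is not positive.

Ratio = RHS / (p entry) = (87/5) / (23/5) = 87/23.

87/23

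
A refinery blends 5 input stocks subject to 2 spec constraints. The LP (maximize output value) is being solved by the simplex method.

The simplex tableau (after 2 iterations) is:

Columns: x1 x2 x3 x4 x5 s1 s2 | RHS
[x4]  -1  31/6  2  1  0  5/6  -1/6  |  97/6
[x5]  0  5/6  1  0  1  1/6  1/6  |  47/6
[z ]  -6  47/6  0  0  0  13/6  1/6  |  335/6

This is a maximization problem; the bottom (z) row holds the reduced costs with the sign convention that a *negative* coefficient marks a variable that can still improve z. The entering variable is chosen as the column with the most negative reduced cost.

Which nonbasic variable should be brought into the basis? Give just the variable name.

x1

Objective-row coefficients: x1: -6, x2: 47/6, x3: 0, x4: 0, x5: 0, s1: 13/6, s2: 1/6.
The most negative is -6 in column x1, so x1 enters.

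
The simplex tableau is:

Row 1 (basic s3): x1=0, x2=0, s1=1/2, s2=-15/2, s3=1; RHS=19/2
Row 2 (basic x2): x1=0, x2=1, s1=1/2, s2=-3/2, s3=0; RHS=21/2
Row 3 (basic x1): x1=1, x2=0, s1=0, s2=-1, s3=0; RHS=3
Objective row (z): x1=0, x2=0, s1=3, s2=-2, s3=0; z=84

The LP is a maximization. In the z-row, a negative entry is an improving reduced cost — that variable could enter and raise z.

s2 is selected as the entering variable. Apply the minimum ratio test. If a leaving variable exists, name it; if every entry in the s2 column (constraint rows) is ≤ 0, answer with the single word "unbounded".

unbounded

s2-column entries: row 1: -15/2, row 2: -3/2, row 3: -1. All ≤ 0, so s2 can increase without bound; the LP is unbounded in this direction.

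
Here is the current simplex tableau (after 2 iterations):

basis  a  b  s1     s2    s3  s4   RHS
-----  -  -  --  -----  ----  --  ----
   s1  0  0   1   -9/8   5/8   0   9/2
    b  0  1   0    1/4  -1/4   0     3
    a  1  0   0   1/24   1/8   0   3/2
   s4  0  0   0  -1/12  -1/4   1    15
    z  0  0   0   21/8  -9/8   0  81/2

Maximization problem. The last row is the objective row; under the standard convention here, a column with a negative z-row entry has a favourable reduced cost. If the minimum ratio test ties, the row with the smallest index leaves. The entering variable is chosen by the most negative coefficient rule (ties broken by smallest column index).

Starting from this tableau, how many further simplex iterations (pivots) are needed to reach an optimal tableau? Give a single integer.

1

pivot: s3 in, s1 out → z = 243/5
No improving column remains; optimal.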